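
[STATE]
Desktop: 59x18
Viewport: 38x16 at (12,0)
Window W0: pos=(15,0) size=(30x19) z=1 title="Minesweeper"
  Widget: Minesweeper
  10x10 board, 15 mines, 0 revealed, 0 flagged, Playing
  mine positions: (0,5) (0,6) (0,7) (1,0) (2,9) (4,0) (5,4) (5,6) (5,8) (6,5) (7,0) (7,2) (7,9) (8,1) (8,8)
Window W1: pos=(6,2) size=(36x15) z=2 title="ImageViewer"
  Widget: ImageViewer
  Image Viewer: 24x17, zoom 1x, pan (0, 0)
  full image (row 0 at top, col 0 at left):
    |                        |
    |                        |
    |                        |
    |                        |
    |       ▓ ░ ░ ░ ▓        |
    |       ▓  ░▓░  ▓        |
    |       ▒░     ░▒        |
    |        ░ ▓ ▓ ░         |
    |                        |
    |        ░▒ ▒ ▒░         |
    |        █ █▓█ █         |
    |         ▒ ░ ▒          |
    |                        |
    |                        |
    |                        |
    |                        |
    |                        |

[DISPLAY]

   ┏━━━━━━━━━━━━━━━━━━━━━━━━━━━━┓     
   ┃ Minesweeper                ┃     
━━━━━━━━━━━━━━━━━━━━━━━━━━━━━┓──┨     
eViewer                      ┃  ┃     
─────────────────────────────┨  ┃     
                             ┃  ┃     
                             ┃  ┃     
                             ┃  ┃     
                             ┃  ┃     
  ▓ ░ ░ ░ ▓                  ┃  ┃     
  ▓  ░▓░  ▓                  ┃  ┃     
  ▒░     ░▒                  ┃  ┃     
   ░ ▓ ▓ ░                   ┃  ┃     
                             ┃  ┃     
   ░▒ ▒ ▒░                   ┃  ┃     
   █ █▓█ █                   ┃  ┃     


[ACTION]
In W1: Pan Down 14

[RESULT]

   ┏━━━━━━━━━━━━━━━━━━━━━━━━━━━━┓     
   ┃ Minesweeper                ┃     
━━━━━━━━━━━━━━━━━━━━━━━━━━━━━┓──┨     
eViewer                      ┃  ┃     
─────────────────────────────┨  ┃     
                             ┃  ┃     
                             ┃  ┃     
                             ┃  ┃     
                             ┃  ┃     
                             ┃  ┃     
                             ┃  ┃     
                             ┃  ┃     
                             ┃  ┃     
                             ┃  ┃     
                             ┃  ┃     
                             ┃  ┃     


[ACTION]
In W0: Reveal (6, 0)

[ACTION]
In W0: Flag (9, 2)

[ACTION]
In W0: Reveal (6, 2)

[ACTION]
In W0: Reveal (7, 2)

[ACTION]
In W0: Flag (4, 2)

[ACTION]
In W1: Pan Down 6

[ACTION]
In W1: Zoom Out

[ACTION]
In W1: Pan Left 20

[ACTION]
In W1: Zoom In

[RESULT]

   ┏━━━━━━━━━━━━━━━━━━━━━━━━━━━━┓     
   ┃ Minesweeper                ┃     
━━━━━━━━━━━━━━━━━━━━━━━━━━━━━┓──┨     
eViewer                      ┃  ┃     
─────────────────────────────┨  ┃     
           ██  ██▓▓██  ██    ┃  ┃     
           ██  ██▓▓██  ██    ┃  ┃     
             ▒▒  ░░  ▒▒      ┃  ┃     
             ▒▒  ░░  ▒▒      ┃  ┃     
                             ┃  ┃     
                             ┃  ┃     
                             ┃  ┃     
                             ┃  ┃     
                             ┃  ┃     
                             ┃  ┃     
                             ┃  ┃     


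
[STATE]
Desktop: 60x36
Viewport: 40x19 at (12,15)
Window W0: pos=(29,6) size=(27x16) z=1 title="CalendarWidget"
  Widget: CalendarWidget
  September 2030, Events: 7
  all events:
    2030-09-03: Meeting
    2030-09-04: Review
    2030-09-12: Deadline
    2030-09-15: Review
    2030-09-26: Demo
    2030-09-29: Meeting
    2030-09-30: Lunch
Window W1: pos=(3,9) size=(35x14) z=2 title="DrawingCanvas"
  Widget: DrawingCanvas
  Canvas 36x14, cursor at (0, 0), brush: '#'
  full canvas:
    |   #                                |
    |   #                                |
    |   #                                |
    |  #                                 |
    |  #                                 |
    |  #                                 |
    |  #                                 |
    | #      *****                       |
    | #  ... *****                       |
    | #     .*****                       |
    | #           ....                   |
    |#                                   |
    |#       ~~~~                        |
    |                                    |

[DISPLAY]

                         ┃ 26* 27 28 29*
                         ┃              
                         ┃              
                         ┃              
*****                    ┃              
*****                    ┃              
*****                    ┃━━━━━━━━━━━━━━
━━━━━━━━━━━━━━━━━━━━━━━━━┛              
                                        
                                        
                                        
                                        
                                        
                                        
                                        
                                        
                                        
                                        
                                        


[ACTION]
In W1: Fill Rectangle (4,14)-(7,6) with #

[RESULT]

                         ┃ 26* 27 28 29*
#######                  ┃              
#######                  ┃              
#######                  ┃              
#######                  ┃              
*****                    ┃              
*****                    ┃━━━━━━━━━━━━━━
━━━━━━━━━━━━━━━━━━━━━━━━━┛              
                                        
                                        
                                        
                                        
                                        
                                        
                                        
                                        
                                        
                                        
                                        


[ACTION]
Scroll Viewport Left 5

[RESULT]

                              ┃ 26* 27 2
   #########                  ┃         
   #########                  ┃         
   #########                  ┃         
   #########                  ┃         
 ... *****                    ┃         
    .*****                    ┃━━━━━━━━━
━━━━━━━━━━━━━━━━━━━━━━━━━━━━━━┛         
                                        
                                        
                                        
                                        
                                        
                                        
                                        
                                        
                                        
                                        
                                        


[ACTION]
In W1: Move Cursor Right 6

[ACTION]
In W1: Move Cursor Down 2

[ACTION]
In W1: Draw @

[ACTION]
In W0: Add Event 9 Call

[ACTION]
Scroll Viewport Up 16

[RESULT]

                                        
                                        
                                        
                                        
                                        
                                        
                      ┏━━━━━━━━━━━━━━━━━
                      ┃ CalendarWidget  
                      ┠─────────────────
━━━━━━━━━━━━━━━━━━━━━━━━━━━━━━┓ptember 2
awingCanvas                   ┃ Th Fr Sa
──────────────────────────────┨         
#                             ┃4*  5  6 
#                             ┃1 12* 13 
#  @                          ┃ 19 20 21
                              ┃ 26* 27 2
   #########                  ┃         
   #########                  ┃         
   #########                  ┃         


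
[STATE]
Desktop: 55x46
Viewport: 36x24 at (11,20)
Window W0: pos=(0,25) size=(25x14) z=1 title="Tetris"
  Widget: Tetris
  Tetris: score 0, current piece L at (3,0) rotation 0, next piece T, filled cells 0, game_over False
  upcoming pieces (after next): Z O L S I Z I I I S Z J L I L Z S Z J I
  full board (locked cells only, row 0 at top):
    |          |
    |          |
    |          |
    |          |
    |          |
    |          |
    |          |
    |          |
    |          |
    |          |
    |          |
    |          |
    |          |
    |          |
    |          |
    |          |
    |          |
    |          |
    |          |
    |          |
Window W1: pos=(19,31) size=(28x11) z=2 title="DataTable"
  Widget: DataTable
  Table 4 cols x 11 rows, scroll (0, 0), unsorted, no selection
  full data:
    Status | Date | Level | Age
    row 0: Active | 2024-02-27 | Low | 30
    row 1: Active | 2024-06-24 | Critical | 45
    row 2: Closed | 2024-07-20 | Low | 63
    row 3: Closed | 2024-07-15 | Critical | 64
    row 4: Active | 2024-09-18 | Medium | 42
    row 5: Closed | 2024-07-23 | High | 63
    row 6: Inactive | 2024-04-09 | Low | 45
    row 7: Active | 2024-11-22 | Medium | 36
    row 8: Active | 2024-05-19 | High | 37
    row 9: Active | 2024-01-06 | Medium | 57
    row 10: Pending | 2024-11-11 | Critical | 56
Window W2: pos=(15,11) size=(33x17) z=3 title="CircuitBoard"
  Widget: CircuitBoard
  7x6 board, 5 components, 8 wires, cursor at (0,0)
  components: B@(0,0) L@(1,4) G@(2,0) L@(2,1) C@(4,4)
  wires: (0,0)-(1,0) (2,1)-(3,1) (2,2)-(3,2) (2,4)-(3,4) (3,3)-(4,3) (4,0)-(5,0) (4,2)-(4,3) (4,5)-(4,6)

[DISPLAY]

    ┃        │   │       │          
    ┃3       ·   ·   ·   ·          
    ┃                │              
    ┃4   ·       · ─ ·   C   · ─ ·  
    ┃    │                          
━━━━┃5   ·                          
    ┃Cursor: (0,0)                  
────┗━━━━━━━━━━━━━━━━━━━━━━━━━━━━━━━
│Next:       ┃                      
│ ▒          ┃                      
│▒▒▒         ┃                      
│       ┏━━━━━━━━━━━━━━━━━━━━━━━━━━┓
│       ┃ DataTable                ┃
│       ┠──────────────────────────┨
│Score: ┃Status  │Date      │Level ┃
│0      ┃────────┼──────────┼──────┃
│       ┃Active  │2024-02-27│Low   ┃
│       ┃Active  │2024-06-24│Critic┃
━━━━━━━━┃Closed  │2024-07-20│Low   ┃
        ┃Closed  │2024-07-15│Critic┃
        ┃Active  │2024-09-18│Medium┃
        ┗━━━━━━━━━━━━━━━━━━━━━━━━━━┛
                                    
                                    


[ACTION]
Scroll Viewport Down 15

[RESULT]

    ┃                │              
    ┃4   ·       · ─ ·   C   · ─ ·  
    ┃    │                          
━━━━┃5   ·                          
    ┃Cursor: (0,0)                  
────┗━━━━━━━━━━━━━━━━━━━━━━━━━━━━━━━
│Next:       ┃                      
│ ▒          ┃                      
│▒▒▒         ┃                      
│       ┏━━━━━━━━━━━━━━━━━━━━━━━━━━┓
│       ┃ DataTable                ┃
│       ┠──────────────────────────┨
│Score: ┃Status  │Date      │Level ┃
│0      ┃────────┼──────────┼──────┃
│       ┃Active  │2024-02-27│Low   ┃
│       ┃Active  │2024-06-24│Critic┃
━━━━━━━━┃Closed  │2024-07-20│Low   ┃
        ┃Closed  │2024-07-15│Critic┃
        ┃Active  │2024-09-18│Medium┃
        ┗━━━━━━━━━━━━━━━━━━━━━━━━━━┛
                                    
                                    
                                    
                                    


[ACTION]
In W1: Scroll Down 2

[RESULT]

    ┃                │              
    ┃4   ·       · ─ ·   C   · ─ ·  
    ┃    │                          
━━━━┃5   ·                          
    ┃Cursor: (0,0)                  
────┗━━━━━━━━━━━━━━━━━━━━━━━━━━━━━━━
│Next:       ┃                      
│ ▒          ┃                      
│▒▒▒         ┃                      
│       ┏━━━━━━━━━━━━━━━━━━━━━━━━━━┓
│       ┃ DataTable                ┃
│       ┠──────────────────────────┨
│Score: ┃Status  │Date      │Level ┃
│0      ┃────────┼──────────┼──────┃
│       ┃Closed  │2024-07-20│Low   ┃
│       ┃Closed  │2024-07-15│Critic┃
━━━━━━━━┃Active  │2024-09-18│Medium┃
        ┃Closed  │2024-07-23│High  ┃
        ┃Inactive│2024-04-09│Low   ┃
        ┗━━━━━━━━━━━━━━━━━━━━━━━━━━┛
                                    
                                    
                                    
                                    


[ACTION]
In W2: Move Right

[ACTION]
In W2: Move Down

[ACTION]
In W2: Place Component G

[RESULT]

    ┃                │              
    ┃4   ·       · ─ ·   C   · ─ ·  
    ┃    │                          
━━━━┃5   ·                          
    ┃Cursor: (1,1)                  
────┗━━━━━━━━━━━━━━━━━━━━━━━━━━━━━━━
│Next:       ┃                      
│ ▒          ┃                      
│▒▒▒         ┃                      
│       ┏━━━━━━━━━━━━━━━━━━━━━━━━━━┓
│       ┃ DataTable                ┃
│       ┠──────────────────────────┨
│Score: ┃Status  │Date      │Level ┃
│0      ┃────────┼──────────┼──────┃
│       ┃Closed  │2024-07-20│Low   ┃
│       ┃Closed  │2024-07-15│Critic┃
━━━━━━━━┃Active  │2024-09-18│Medium┃
        ┃Closed  │2024-07-23│High  ┃
        ┃Inactive│2024-04-09│Low   ┃
        ┗━━━━━━━━━━━━━━━━━━━━━━━━━━┛
                                    
                                    
                                    
                                    


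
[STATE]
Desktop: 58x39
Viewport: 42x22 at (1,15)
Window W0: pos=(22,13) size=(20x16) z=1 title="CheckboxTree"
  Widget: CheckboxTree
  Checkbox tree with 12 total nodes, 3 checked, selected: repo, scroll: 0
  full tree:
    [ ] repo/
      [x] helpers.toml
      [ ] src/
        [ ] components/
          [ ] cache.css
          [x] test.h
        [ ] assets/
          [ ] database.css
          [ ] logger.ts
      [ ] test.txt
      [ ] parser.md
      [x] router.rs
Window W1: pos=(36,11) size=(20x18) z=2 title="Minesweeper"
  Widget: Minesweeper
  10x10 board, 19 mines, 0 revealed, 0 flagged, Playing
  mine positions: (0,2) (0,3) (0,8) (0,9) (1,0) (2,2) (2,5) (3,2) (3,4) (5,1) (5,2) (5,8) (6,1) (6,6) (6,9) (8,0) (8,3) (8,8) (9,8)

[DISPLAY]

                     ┠─────────────┃■■■■■■
                     ┃>[-] repo/   ┃■■■■■■
                     ┃   [x] helper┃■■■■■■
                     ┃   [-] src/  ┃■■■■■■
                     ┃     [-] comp┃■■■■■■
                     ┃       [ ] ca┃■■■■■■
                     ┃       [x] te┃■■■■■■
                     ┃     [ ] asse┃■■■■■■
                     ┃       [ ] da┃■■■■■■
                     ┃       [ ] lo┃      
                     ┃   [ ] test.t┃      
                     ┃   [ ] parser┃      
                     ┃   [x] router┃      
                     ┗━━━━━━━━━━━━━┗━━━━━━
                                          
                                          
                                          
                                          
                                          
                                          
                                          
                                          


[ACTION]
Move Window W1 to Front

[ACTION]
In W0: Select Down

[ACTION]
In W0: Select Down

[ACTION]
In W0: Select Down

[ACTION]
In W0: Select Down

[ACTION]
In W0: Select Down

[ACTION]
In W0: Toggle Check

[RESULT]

                     ┠─────────────┃■■■■■■
                     ┃ [-] repo/   ┃■■■■■■
                     ┃   [x] helper┃■■■■■■
                     ┃   [ ] src/  ┃■■■■■■
                     ┃     [ ] comp┃■■■■■■
                     ┃       [ ] ca┃■■■■■■
                     ┃>      [ ] te┃■■■■■■
                     ┃     [ ] asse┃■■■■■■
                     ┃       [ ] da┃■■■■■■
                     ┃       [ ] lo┃      
                     ┃   [ ] test.t┃      
                     ┃   [ ] parser┃      
                     ┃   [x] router┃      
                     ┗━━━━━━━━━━━━━┗━━━━━━
                                          
                                          
                                          
                                          
                                          
                                          
                                          
                                          


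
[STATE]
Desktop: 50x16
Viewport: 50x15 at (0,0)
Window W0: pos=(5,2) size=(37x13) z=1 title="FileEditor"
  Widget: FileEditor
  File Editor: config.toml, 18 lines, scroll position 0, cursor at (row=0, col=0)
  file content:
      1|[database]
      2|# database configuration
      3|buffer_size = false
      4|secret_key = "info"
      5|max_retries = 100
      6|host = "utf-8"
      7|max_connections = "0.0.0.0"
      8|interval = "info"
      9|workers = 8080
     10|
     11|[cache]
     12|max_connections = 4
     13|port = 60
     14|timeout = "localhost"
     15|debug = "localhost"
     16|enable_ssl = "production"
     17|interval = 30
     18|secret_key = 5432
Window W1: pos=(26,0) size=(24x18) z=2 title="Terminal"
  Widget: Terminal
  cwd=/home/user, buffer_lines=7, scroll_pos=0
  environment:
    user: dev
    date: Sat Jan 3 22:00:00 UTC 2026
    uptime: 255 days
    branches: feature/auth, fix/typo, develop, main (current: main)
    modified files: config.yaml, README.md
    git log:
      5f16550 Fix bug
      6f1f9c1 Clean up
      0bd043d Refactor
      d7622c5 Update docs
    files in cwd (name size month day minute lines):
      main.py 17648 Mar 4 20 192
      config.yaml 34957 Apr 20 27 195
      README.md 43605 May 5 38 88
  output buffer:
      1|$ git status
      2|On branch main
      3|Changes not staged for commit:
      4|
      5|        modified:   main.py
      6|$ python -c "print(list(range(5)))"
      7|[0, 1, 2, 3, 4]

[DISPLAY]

                          ┏━━━━━━━━━━━━━━━━━━━━━━┓
                          ┃ Terminal             ┃
     ┏━━━━━━━━━━━━━━━━━━━━┠──────────────────────┨
     ┃ FileEditor         ┃$ git status          ┃
     ┠────────────────────┃On branch main        ┃
     ┃█database]          ┃Changes not staged for┃
     ┃# database configura┃                      ┃
     ┃buffer_size = false ┃        modified:   ma┃
     ┃secret_key = "info" ┃$ python -c "print(lis┃
     ┃max_retries = 100   ┃[0, 1, 2, 3, 4]       ┃
     ┃host = "utf-8"      ┃$ █                   ┃
     ┃max_connections = "0┃                      ┃
     ┃interval = "info"   ┃                      ┃
     ┃workers = 8080      ┃                      ┃
     ┗━━━━━━━━━━━━━━━━━━━━┃                      ┃


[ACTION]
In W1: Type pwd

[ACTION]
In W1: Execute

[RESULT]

                          ┏━━━━━━━━━━━━━━━━━━━━━━┓
                          ┃ Terminal             ┃
     ┏━━━━━━━━━━━━━━━━━━━━┠──────────────────────┨
     ┃ FileEditor         ┃$ git status          ┃
     ┠────────────────────┃On branch main        ┃
     ┃█database]          ┃Changes not staged for┃
     ┃# database configura┃                      ┃
     ┃buffer_size = false ┃        modified:   ma┃
     ┃secret_key = "info" ┃$ python -c "print(lis┃
     ┃max_retries = 100   ┃[0, 1, 2, 3, 4]       ┃
     ┃host = "utf-8"      ┃$ pwd                 ┃
     ┃max_connections = "0┃/home/user            ┃
     ┃interval = "info"   ┃$ █                   ┃
     ┃workers = 8080      ┃                      ┃
     ┗━━━━━━━━━━━━━━━━━━━━┃                      ┃


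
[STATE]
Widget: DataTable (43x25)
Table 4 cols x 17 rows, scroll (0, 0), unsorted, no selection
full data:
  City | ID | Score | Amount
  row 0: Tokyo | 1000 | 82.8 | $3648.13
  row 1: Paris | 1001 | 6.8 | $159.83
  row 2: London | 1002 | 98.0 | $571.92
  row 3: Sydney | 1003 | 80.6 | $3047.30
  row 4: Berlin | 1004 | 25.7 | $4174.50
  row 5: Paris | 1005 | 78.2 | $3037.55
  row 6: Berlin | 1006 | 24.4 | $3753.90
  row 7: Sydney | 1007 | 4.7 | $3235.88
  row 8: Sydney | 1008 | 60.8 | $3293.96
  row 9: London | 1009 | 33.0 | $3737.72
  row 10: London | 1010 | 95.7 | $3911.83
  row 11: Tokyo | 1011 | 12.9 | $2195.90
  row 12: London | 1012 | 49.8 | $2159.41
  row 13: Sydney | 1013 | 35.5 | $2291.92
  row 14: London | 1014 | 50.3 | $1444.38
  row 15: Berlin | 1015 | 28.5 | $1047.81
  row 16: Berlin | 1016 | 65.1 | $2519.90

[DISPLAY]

City  │ID  │Score│Amount                   
──────┼────┼─────┼────────                 
Tokyo │1000│82.8 │$3648.13                 
Paris │1001│6.8  │$159.83                  
London│1002│98.0 │$571.92                  
Sydney│1003│80.6 │$3047.30                 
Berlin│1004│25.7 │$4174.50                 
Paris │1005│78.2 │$3037.55                 
Berlin│1006│24.4 │$3753.90                 
Sydney│1007│4.7  │$3235.88                 
Sydney│1008│60.8 │$3293.96                 
London│1009│33.0 │$3737.72                 
London│1010│95.7 │$3911.83                 
Tokyo │1011│12.9 │$2195.90                 
London│1012│49.8 │$2159.41                 
Sydney│1013│35.5 │$2291.92                 
London│1014│50.3 │$1444.38                 
Berlin│1015│28.5 │$1047.81                 
Berlin│1016│65.1 │$2519.90                 
                                           
                                           
                                           
                                           
                                           
                                           


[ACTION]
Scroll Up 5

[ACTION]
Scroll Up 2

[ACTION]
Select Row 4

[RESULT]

City  │ID  │Score│Amount                   
──────┼────┼─────┼────────                 
Tokyo │1000│82.8 │$3648.13                 
Paris │1001│6.8  │$159.83                  
London│1002│98.0 │$571.92                  
Sydney│1003│80.6 │$3047.30                 
>erlin│1004│25.7 │$4174.50                 
Paris │1005│78.2 │$3037.55                 
Berlin│1006│24.4 │$3753.90                 
Sydney│1007│4.7  │$3235.88                 
Sydney│1008│60.8 │$3293.96                 
London│1009│33.0 │$3737.72                 
London│1010│95.7 │$3911.83                 
Tokyo │1011│12.9 │$2195.90                 
London│1012│49.8 │$2159.41                 
Sydney│1013│35.5 │$2291.92                 
London│1014│50.3 │$1444.38                 
Berlin│1015│28.5 │$1047.81                 
Berlin│1016│65.1 │$2519.90                 
                                           
                                           
                                           
                                           
                                           
                                           


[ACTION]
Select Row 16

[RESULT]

City  │ID  │Score│Amount                   
──────┼────┼─────┼────────                 
Tokyo │1000│82.8 │$3648.13                 
Paris │1001│6.8  │$159.83                  
London│1002│98.0 │$571.92                  
Sydney│1003│80.6 │$3047.30                 
Berlin│1004│25.7 │$4174.50                 
Paris │1005│78.2 │$3037.55                 
Berlin│1006│24.4 │$3753.90                 
Sydney│1007│4.7  │$3235.88                 
Sydney│1008│60.8 │$3293.96                 
London│1009│33.0 │$3737.72                 
London│1010│95.7 │$3911.83                 
Tokyo │1011│12.9 │$2195.90                 
London│1012│49.8 │$2159.41                 
Sydney│1013│35.5 │$2291.92                 
London│1014│50.3 │$1444.38                 
Berlin│1015│28.5 │$1047.81                 
>erlin│1016│65.1 │$2519.90                 
                                           
                                           
                                           
                                           
                                           
                                           


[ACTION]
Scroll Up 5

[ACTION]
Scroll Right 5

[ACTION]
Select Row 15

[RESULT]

City  │ID  │Score│Amount                   
──────┼────┼─────┼────────                 
Tokyo │1000│82.8 │$3648.13                 
Paris │1001│6.8  │$159.83                  
London│1002│98.0 │$571.92                  
Sydney│1003│80.6 │$3047.30                 
Berlin│1004│25.7 │$4174.50                 
Paris │1005│78.2 │$3037.55                 
Berlin│1006│24.4 │$3753.90                 
Sydney│1007│4.7  │$3235.88                 
Sydney│1008│60.8 │$3293.96                 
London│1009│33.0 │$3737.72                 
London│1010│95.7 │$3911.83                 
Tokyo │1011│12.9 │$2195.90                 
London│1012│49.8 │$2159.41                 
Sydney│1013│35.5 │$2291.92                 
London│1014│50.3 │$1444.38                 
>erlin│1015│28.5 │$1047.81                 
Berlin│1016│65.1 │$2519.90                 
                                           
                                           
                                           
                                           
                                           
                                           


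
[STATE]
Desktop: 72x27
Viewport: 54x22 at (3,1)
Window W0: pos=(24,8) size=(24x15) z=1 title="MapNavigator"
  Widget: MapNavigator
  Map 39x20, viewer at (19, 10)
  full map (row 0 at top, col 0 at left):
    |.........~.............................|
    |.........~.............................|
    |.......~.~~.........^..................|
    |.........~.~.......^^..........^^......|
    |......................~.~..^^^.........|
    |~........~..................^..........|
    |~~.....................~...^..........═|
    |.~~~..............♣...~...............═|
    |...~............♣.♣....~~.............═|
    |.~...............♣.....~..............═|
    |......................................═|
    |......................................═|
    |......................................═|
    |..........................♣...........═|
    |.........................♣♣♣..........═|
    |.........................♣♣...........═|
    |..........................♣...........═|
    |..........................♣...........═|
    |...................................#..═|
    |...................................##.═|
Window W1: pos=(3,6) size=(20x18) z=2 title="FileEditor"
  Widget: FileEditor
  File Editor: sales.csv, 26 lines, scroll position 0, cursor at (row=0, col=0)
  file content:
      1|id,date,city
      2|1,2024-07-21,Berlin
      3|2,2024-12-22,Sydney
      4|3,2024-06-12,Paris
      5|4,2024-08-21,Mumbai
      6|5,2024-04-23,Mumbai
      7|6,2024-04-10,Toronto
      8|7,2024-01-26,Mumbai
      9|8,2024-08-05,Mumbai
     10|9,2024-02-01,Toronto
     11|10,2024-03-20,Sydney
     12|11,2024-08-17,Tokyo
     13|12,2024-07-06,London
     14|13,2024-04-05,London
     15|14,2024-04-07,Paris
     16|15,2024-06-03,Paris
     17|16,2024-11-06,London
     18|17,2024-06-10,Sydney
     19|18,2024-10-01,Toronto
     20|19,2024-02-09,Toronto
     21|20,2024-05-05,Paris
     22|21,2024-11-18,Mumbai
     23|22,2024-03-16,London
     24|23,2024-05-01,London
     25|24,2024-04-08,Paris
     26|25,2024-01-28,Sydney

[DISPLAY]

                                                      
                                                      
                                                      
                                                      
                                                      
┏━━━━━━━━━━━━━━━━━━┓                                  
┃ FileEditor       ┃                                  
┠──────────────────┨ ┏━━━━━━━━━━━━━━━━━━━━━━┓         
┃█d,date,city     ▲┃ ┃ MapNavigator         ┃         
┃1,2024-07-21,Berl█┃ ┠──────────────────────┨         
┃2,2024-12-22,Sydn░┃ ┃.~..................^.┃         
┃3,2024-06-12,Pari░┃ ┃...............~...^..┃         
┃4,2024-08-21,Mumb░┃ ┃..........♣...~.......┃         
┃5,2024-04-23,Mumb░┃ ┃........♣.♣....~~.....┃         
┃6,2024-04-10,Toro░┃ ┃.........♣.....~......┃         
┃7,2024-01-26,Mumb░┃ ┃...........@..........┃         
┃8,2024-08-05,Mumb░┃ ┃......................┃         
┃9,2024-02-01,Toro░┃ ┃......................┃         
┃10,2024-03-20,Syd░┃ ┃..................♣...┃         
┃11,2024-08-17,Tok░┃ ┃.................♣♣♣..┃         
┃12,2024-07-06,Lon░┃ ┃.................♣♣...┃         
┃13,2024-04-05,Lon▼┃ ┗━━━━━━━━━━━━━━━━━━━━━━┛         


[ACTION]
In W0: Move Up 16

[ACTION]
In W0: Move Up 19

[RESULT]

                                                      
                                                      
                                                      
                                                      
                                                      
┏━━━━━━━━━━━━━━━━━━┓                                  
┃ FileEditor       ┃                                  
┠──────────────────┨ ┏━━━━━━━━━━━━━━━━━━━━━━┓         
┃█d,date,city     ▲┃ ┃ MapNavigator         ┃         
┃1,2024-07-21,Berl█┃ ┠──────────────────────┨         
┃2,2024-12-22,Sydn░┃ ┃                      ┃         
┃3,2024-06-12,Pari░┃ ┃                      ┃         
┃4,2024-08-21,Mumb░┃ ┃                      ┃         
┃5,2024-04-23,Mumb░┃ ┃                      ┃         
┃6,2024-04-10,Toro░┃ ┃                      ┃         
┃7,2024-01-26,Mumb░┃ ┃.~.........@..........┃         
┃8,2024-08-05,Mumb░┃ ┃.~....................┃         
┃9,2024-02-01,Toro░┃ ┃.~~.........^.........┃         
┃10,2024-03-20,Syd░┃ ┃.~.~.......^^.........┃         
┃11,2024-08-17,Tok░┃ ┃..............~.~..^^^┃         
┃12,2024-07-06,Lon░┃ ┃.~..................^.┃         
┃13,2024-04-05,Lon▼┃ ┗━━━━━━━━━━━━━━━━━━━━━━┛         


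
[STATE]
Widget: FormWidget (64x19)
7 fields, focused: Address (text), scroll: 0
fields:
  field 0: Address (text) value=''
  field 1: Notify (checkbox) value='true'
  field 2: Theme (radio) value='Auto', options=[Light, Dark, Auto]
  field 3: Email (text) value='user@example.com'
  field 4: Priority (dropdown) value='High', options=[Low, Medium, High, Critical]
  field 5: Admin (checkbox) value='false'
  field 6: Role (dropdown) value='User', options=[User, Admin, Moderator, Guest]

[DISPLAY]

> Address:    [                                                ]
  Notify:     [x]                                               
  Theme:      ( ) Light  ( ) Dark  (●) Auto                     
  Email:      [user@example.com                                ]
  Priority:   [High                                           ▼]
  Admin:      [ ]                                               
  Role:       [User                                           ▼]
                                                                
                                                                
                                                                
                                                                
                                                                
                                                                
                                                                
                                                                
                                                                
                                                                
                                                                
                                                                


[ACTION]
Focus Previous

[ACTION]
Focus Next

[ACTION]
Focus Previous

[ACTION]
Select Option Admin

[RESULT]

  Address:    [                                                ]
  Notify:     [x]                                               
  Theme:      ( ) Light  ( ) Dark  (●) Auto                     
  Email:      [user@example.com                                ]
  Priority:   [High                                           ▼]
  Admin:      [ ]                                               
> Role:       [Admin                                          ▼]
                                                                
                                                                
                                                                
                                                                
                                                                
                                                                
                                                                
                                                                
                                                                
                                                                
                                                                
                                                                


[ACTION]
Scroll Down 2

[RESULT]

  Theme:      ( ) Light  ( ) Dark  (●) Auto                     
  Email:      [user@example.com                                ]
  Priority:   [High                                           ▼]
  Admin:      [ ]                                               
> Role:       [Admin                                          ▼]
                                                                
                                                                
                                                                
                                                                
                                                                
                                                                
                                                                
                                                                
                                                                
                                                                
                                                                
                                                                
                                                                
                                                                


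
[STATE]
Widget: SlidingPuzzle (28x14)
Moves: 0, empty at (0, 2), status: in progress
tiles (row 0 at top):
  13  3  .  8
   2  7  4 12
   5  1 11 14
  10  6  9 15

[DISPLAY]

┌────┬────┬────┬────┐       
│ 13 │  3 │    │  8 │       
├────┼────┼────┼────┤       
│  2 │  7 │  4 │ 12 │       
├────┼────┼────┼────┤       
│  5 │  1 │ 11 │ 14 │       
├────┼────┼────┼────┤       
│ 10 │  6 │  9 │ 15 │       
└────┴────┴────┴────┘       
Moves: 0                    
                            
                            
                            
                            


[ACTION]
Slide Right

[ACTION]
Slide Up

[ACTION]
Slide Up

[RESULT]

┌────┬────┬────┬────┐       
│ 13 │  7 │  3 │  8 │       
├────┼────┼────┼────┤       
│  2 │  1 │  4 │ 12 │       
├────┼────┼────┼────┤       
│  5 │    │ 11 │ 14 │       
├────┼────┼────┼────┤       
│ 10 │  6 │  9 │ 15 │       
└────┴────┴────┴────┘       
Moves: 3                    
                            
                            
                            
                            


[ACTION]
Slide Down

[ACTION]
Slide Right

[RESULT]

┌────┬────┬────┬────┐       
│ 13 │  7 │  3 │  8 │       
├────┼────┼────┼────┤       
│    │  2 │  4 │ 12 │       
├────┼────┼────┼────┤       
│  5 │  1 │ 11 │ 14 │       
├────┼────┼────┼────┤       
│ 10 │  6 │  9 │ 15 │       
└────┴────┴────┴────┘       
Moves: 5                    
                            
                            
                            
                            
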